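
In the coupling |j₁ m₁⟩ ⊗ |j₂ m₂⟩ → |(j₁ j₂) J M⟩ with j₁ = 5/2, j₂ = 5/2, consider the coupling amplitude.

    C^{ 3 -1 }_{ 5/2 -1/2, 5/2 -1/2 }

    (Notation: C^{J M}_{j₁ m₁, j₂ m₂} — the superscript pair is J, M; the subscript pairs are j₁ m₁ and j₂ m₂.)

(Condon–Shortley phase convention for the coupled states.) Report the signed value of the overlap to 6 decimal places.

√[7·2!3!3!/9! · 2!3!2!3!2!4!] = √(48/5)
  +(−1)^0/∏(0,2,3,2,0,1)! = 1/24  (running 1/24)
  +(−1)^1/∏(1,1,2,1,1,2)! = -1/4  (running -5/24)
  +(−1)^2/∏(2,0,1,0,2,3)! = 1/24  (running -1/6)
⟨..|..⟩ = √(48/5)·(-1/6) = -0.516398

-0.516398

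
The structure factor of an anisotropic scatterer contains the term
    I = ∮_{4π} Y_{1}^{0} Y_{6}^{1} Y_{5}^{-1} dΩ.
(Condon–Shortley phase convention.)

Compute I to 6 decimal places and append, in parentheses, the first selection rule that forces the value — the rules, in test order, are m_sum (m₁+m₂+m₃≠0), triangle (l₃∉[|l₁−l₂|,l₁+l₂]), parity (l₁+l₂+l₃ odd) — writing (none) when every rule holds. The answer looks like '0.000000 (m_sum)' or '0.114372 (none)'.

Rules hold: Σm=0, L=12 even, 5≤5≤7.
N = 3·13·11 = 429
Δ = 2!·0!·10!/13! = 1/858
Racah Σ t=1..1: t=1:−1/14400 = -1/14400
⇒ 3j(1 6 5; 0 0 0)² = 6/143, sgn +1
Racah Σ t=1..1: t=1:−1/17280 = -1/17280
⇒ 3j(1 6 5; 0 1 -1)² = 35/858, sgn -1
4πI² = N·(3j₀)²·(3jₘ)² = 105/143
I = -1·√(0.734266/4π) = -0.24172507
No selection rule forces the value: the integral is nonzero (none).

-0.241725 (none)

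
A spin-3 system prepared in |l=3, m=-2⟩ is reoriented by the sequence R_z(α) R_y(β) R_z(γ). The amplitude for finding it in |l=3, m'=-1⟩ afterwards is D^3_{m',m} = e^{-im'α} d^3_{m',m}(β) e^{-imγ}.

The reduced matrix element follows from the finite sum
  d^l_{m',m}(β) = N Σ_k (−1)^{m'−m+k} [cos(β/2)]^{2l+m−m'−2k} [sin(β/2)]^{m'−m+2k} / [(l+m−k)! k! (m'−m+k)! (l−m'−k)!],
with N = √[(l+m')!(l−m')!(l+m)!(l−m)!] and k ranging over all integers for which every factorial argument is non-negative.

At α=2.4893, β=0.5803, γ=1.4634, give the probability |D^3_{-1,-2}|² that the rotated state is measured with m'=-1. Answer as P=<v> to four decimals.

D^3_{-1,-2}(2.4893,0.5803,1.4634) = e^{-i·-1·2.4893}·d^3_{-1,-2}(0.5803)·e^{-i·-2·1.4634}. Compute d first:
Half-angle: c=0.958201, s=0.286096. N=√(2·24·1·120)=75.894664
The bounds max(0,m−m')=0 and min(l+m,l−m')=1 give 2 terms
  k=0: (−1)^1·75.8947/(24)·0.9582^5·0.2861^1 = -0.730794
  k=1: (−1)^2·75.8947/(12)·0.9582^3·0.2861^3 = +0.130297
d^3_{-1,-2}(0.5803) = -0.730794 +0.130297 = -0.600496
|D^3_{-1,-2}|² = |d^3_{-1,-2}(β)|² = (-0.600496)² = 0.360596 (the z-rotation phases have unit modulus)

P=0.3606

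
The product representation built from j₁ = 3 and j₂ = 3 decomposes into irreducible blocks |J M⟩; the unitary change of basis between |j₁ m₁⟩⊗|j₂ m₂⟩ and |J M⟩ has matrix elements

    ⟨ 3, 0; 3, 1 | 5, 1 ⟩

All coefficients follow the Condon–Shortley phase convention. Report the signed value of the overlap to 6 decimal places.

√[11·1!5!5!/12! · 3!3!4!2!6!4!] = √(69120/7)
  +(−1)^0/∏(0,1,3,4,2,1)! = 1/288  (running 1/288)
  +(−1)^1/∏(1,0,2,3,3,2)! = -1/144  (running -1/288)
⟨..|..⟩ = √(69120/7)·(-1/288) = -0.345033

-0.345033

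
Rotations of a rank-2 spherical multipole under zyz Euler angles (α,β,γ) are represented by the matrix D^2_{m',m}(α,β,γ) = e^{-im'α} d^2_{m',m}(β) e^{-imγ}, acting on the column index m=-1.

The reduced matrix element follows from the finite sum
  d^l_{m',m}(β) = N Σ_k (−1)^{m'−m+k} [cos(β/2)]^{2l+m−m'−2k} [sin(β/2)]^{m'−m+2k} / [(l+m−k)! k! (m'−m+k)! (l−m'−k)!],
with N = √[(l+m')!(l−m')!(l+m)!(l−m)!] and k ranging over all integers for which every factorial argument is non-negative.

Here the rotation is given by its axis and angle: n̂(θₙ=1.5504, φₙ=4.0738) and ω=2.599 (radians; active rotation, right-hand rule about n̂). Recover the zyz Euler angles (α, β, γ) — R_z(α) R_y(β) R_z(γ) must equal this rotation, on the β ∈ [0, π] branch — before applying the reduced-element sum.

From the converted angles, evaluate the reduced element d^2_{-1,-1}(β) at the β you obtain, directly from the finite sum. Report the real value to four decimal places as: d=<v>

d=-0.1957

Axis–angle → zyz. n̂ = (sinθₙcosφₙ, sinθₙsinφₙ, cosθₙ) = (-0.595939, -0.802771, +0.020395), ω = 2.5990.
R = I cosω + sinω [n̂]ₓ + (1−cosω) n̂n̂ᵀ gives
  R = [-0.197094, +0.877562, -0.437080; +0.898624, +0.339949, +0.277325; +0.391954, -0.338111, -0.855601]
β = atan2(√(R₁₃²+R₂₃²), R₃₃) = 2.597506; α = atan2(R₂₃, R₁₃) mod 2π = 2.576195; γ = atan2(R₃₂, −R₃₁) mod 2π = 3.853373
d^2_{-1,-1}(β=2.5975) via the finite sum:
Half-angle: c=0.268700, s=0.963224. N=√(1·6·1·6)=6.000000
k: max(0,(-1)−(-1))=0 … min(2+(-1),2−(-1))=1
  k=0: (−1)^0·6.0000/(6)·0.2687^4·0.9632^0 = +0.005213
  k=1: (−1)^1·6.0000/(2)·0.2687^2·0.9632^2 = -0.200961
d^2_{-1,-1}(2.5975) = +0.005213 -0.200961 = -0.195748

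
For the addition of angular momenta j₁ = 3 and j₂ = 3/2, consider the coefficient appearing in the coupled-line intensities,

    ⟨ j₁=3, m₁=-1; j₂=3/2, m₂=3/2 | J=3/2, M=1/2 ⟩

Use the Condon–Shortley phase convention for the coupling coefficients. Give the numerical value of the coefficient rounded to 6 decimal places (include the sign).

j₁+j₂−J=3  J+j₁−j₂=3  J−j₁+j₂=0  j₁+j₂+J+1=7
(j₁±m₁, j₂±m₂, J±M) = (2,4,3,0,2,1)
P² = 576/35
sum k=3..3:
  [3] −1/12 = -1/12
S = -1/12
C² = P²·S² = 4/35 ; C = -0.338062

−√(4/35) ≈ -0.338062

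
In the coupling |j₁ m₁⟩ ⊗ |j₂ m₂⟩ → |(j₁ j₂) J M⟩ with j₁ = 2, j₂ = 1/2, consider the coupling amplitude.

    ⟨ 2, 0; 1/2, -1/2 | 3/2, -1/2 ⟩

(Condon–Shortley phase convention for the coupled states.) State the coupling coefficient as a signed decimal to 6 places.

triangle: 1!·3!·0!/5! = 6/120
(j±m)!: 2!·2!·0!·1!·1!·2! = 8
prefactor² = (2J+1)·Δ·N² = 8/5
  k=0: +1/(0!·1!·2!·0!·1!·0!) = 1/2
Σ = 1/2  ⇒  CG² = 8/5·(1/2)² = 2/5
CG = +√(2/5) = +0.632456

+√(2/5) ≈ +0.632456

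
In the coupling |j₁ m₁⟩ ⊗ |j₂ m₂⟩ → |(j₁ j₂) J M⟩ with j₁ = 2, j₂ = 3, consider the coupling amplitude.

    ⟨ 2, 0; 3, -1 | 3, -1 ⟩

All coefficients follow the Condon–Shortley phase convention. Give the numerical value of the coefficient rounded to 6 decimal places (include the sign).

−√(3/20) ≈ -0.387298

triangle: 2!·2!·4!/9! = 96/362880
(j±m)!: 2!·2!·2!·4!·2!·4! = 9216
prefactor² = (2J+1)·Δ·N² = 256/15
  k=0: +1/(0!·2!·2!·2!·0!·2!) = 1/16
  k=1: −1/(1!·1!·1!·1!·1!·3!) = -1/6
  k=2: +1/(2!·0!·0!·0!·2!·4!) = 1/96
Σ = -3/32  ⇒  CG² = 256/15·(-3/32)² = 3/20
CG = −√(3/20) = -0.387298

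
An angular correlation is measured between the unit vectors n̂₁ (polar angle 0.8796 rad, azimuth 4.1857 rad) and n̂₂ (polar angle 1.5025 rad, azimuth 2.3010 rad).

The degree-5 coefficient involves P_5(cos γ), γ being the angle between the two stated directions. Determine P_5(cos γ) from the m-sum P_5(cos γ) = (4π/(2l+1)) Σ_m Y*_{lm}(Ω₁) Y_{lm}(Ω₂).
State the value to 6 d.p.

Expand P_5 via completeness: Σ_{m} conj(Y_{5,m}) at Ω₁ times Y_{5,m} at Ω₂ —
  [-5]  conj(Y_{5,-5})(Ω₁) = -0.06132 + 0.11010j ; Y_{5,-5}(Ω₂) = 0.22372 + 0.40050j ; Δ = -0.05781 + 0.00007j
  [-4]  conj(Y_{5,-4})(Ω₁) = -0.16838 - 0.28349j ; Y_{5,-4}(Ω₂) = -0.09682 - 0.02173j ; Δ = 0.01014 + 0.03111j
  [-3]  conj(Y_{5,-3})(Ω₁) = 0.42044 - 0.00390j ; Y_{5,-3}(Ω₂) = -0.26791 + 0.19119j ; Δ = -0.11189 + 0.08143j
  [-2]  conj(Y_{5,-2})(Ω₁) = -0.06949 + 0.12210j ; Y_{5,-2}(Ω₂) = 0.01250 - 0.11282j ; Δ = 0.01291 + 0.00937j
  [-1]  conj(Y_{5,-1})(Ω₁) = 0.15150 + 0.26055j ; Y_{5,-1}(Ω₂) = -0.19934 - 0.22265j ; Δ = 0.02781 - 0.08567j
  [+0]  conj(Y_{5,0})(Ω₁) = -0.22678 + 0.00000j ; Y_{5,0}(Ω₂) = 0.11713 + 0.00000j ; Δ = -0.02656 + 0.00000j
  [+1]  conj(Y_{5,1})(Ω₁) = -0.15150 + 0.26055j ; Y_{5,1}(Ω₂) = 0.19934 - 0.22265j ; Δ = 0.02781 + 0.08567j
  [+2]  conj(Y_{5,2})(Ω₁) = -0.06949 - 0.12210j ; Y_{5,2}(Ω₂) = 0.01250 + 0.11282j ; Δ = 0.01291 - 0.00937j
  [+3]  conj(Y_{5,3})(Ω₁) = -0.42044 - 0.00390j ; Y_{5,3}(Ω₂) = 0.26791 + 0.19119j ; Δ = -0.11189 - 0.08143j
  [+4]  conj(Y_{5,4})(Ω₁) = -0.16838 + 0.28349j ; Y_{5,4}(Ω₂) = -0.09682 + 0.02173j ; Δ = 0.01014 - 0.03111j
  [+5]  conj(Y_{5,5})(Ω₁) = 0.06132 + 0.11010j ; Y_{5,5}(Ω₂) = -0.22372 + 0.40050j ; Δ = -0.05781 - 0.00007j
Σ over m = -0.26425 + 0.00000j; ×(4π/11) → -0.30188 + 0.00000j. Real part: -0.301884

-0.301884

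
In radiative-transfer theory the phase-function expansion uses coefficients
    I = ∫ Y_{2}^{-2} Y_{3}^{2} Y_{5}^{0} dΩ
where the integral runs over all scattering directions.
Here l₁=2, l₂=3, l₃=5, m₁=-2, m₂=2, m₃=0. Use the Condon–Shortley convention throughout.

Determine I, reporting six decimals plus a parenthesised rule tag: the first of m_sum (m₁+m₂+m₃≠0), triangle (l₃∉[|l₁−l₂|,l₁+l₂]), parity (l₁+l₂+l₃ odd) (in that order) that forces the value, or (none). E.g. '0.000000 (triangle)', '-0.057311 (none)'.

Rules hold: Σm=0, L=10 even, 1≤5≤5.
N = 5·7·11 = 385
Δ = 0!·4!·6!/11! = 1/2310
Racah Σ t=0..0: t=0:+1/144 = 1/144
⇒ 3j(2 3 5; 0 0 0)² = 10/231, sgn -1
Racah Σ t=0..0: t=0:+1/2880 = 1/2880
⇒ 3j(2 3 5; -2 2 0)² = 1/462, sgn -1
4πI² = N·(3j₀)²·(3jₘ)² = 25/693
I = +1·√(0.036075/4π) = 0.05357948
No selection rule forces the value: the integral is nonzero (none).

0.053579 (none)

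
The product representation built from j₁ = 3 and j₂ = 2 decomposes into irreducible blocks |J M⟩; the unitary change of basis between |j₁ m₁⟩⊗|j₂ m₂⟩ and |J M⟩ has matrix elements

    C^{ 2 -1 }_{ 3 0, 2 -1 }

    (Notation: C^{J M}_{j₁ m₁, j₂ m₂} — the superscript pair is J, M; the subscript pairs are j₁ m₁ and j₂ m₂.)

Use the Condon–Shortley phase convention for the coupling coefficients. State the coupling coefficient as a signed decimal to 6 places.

−√(2/7) ≈ -0.534522

√[5·3!3!1!/8! · 3!3!1!3!1!3!] = √(81/14)
  +(−1)^0/∏(0,3,3,1,0,0)! = 1/36  (running 1/36)
  +(−1)^1/∏(1,2,2,0,1,1)! = -1/4  (running -2/9)
⟨..|..⟩ = √(81/14)·(-2/9) = -0.534522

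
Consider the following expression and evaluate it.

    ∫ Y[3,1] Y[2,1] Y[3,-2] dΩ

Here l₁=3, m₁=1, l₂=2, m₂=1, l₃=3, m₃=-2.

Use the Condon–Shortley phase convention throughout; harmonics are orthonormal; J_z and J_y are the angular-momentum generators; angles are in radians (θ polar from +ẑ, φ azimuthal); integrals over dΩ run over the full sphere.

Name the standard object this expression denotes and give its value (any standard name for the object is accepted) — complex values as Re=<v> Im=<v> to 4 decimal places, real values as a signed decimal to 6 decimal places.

This is a Gaunt coefficient — the integral of a triple product of spherical harmonics over the sphere.
Rules hold: Σm=0, L=8 even, 1≤3≤5.
N = 7·5·7 = 245
Δ = 2!·4!·2!/9! = 1/3780
Racah Σ t=0..2: t=0:+1/24 t=1:−1/4 t=2:+1/24 = -1/6
⇒ 3j(3 2 3; 0 0 0)² = 4/105, sgn +1
Racah Σ t=1..2: t=1:−1/12 t=2:+1/48 = -1/16
⇒ 3j(3 2 3; 1 1 -2)² = 1/28, sgn +1
4πI² = N·(3j₀)²·(3jₘ)² = 1/3
I = +1·√(0.333333/4π) = 0.16286750

Gaunt coefficient, +0.162868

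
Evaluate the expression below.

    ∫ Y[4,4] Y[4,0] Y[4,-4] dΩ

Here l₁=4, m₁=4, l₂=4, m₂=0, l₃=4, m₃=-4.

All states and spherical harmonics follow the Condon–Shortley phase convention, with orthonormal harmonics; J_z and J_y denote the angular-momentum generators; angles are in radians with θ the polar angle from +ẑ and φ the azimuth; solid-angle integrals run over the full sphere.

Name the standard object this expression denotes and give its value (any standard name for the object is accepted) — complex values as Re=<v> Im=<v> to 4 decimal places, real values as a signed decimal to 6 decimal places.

This is a Gaunt coefficient — the integral of a triple product of spherical harmonics over the sphere.
m-sum 0 ✓  L=12 even ✓  0≤4≤8 ✓
Π(2lᵢ+1) = 9×9×9 = 729
triangle coeff Δ(4,4,4) = 1/450450
Σ_t [0,4]: t=0:+1/13824 t=1:−1/216 t=2:+1/64 t=3:−1/216 t=4:+1/13824 = 5/768
(3j)²=18/1001 [(4 4 4; 0 0 0)], sign=+1
Σ_t [0,0]: t=0:+1/13824 = 1/13824
(3j)²=14/1287 [(4 4 4; 4 0 -4)], sign=+1
⇒ 4πI² = 2916/20449
I = (+1)√(2916/20449/(4π)) = 0.10652531

Gaunt coefficient, +0.106525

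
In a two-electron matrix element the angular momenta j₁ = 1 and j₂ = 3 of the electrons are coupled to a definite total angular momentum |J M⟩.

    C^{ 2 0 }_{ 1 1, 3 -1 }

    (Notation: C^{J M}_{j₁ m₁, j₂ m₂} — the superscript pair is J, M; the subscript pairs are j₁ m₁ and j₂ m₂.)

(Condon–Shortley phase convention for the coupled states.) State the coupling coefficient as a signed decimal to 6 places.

triangle: 2!×0!×4!/7! = 48/5040
(j±m)!: 2!×0!×2!×4!×2!×2! = 384
prefactor² = (2J+1)×Δ×N² = 128/7
  k=0: +1/(0!×2!×0!×2!×0!×2!) = 1/8
Σ = 1/8  ⇒  CG² = 128/7×(1/8)² = 2/7
CG = +√(2/7) = +0.534522

+√(2/7) ≈ +0.534522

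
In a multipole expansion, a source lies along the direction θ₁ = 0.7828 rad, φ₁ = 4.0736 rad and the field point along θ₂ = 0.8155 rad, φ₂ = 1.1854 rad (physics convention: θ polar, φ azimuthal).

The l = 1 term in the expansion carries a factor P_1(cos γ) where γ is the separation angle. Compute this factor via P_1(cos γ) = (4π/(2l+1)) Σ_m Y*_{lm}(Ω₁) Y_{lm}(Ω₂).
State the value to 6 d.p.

-0.011103

Summing Y*_{l m}(θ₁,φ₁)·Y_{l m}(θ₂,φ₂) over m ∈ [−1, 1]; prefactor 4π/(2·1+1) = 4.188790:
  m=-1: Y*=-0.14528 - 0.19562j  Y=0.09456 - 0.23309j  product -0.05934 + 0.01537j
  m=+0: Y*=0.34639 + 0.00000j  Y=0.33494 + 0.00000j  product 0.11602 + 0.00000j
  m=+1: Y*=0.14528 - 0.19562j  Y=-0.09456 - 0.23309j  product -0.05934 - 0.01537j
Σ over m = -0.00265 + 0.00000j; ×(4π/3) → -0.01110 + 0.00000j. Real part: -0.011103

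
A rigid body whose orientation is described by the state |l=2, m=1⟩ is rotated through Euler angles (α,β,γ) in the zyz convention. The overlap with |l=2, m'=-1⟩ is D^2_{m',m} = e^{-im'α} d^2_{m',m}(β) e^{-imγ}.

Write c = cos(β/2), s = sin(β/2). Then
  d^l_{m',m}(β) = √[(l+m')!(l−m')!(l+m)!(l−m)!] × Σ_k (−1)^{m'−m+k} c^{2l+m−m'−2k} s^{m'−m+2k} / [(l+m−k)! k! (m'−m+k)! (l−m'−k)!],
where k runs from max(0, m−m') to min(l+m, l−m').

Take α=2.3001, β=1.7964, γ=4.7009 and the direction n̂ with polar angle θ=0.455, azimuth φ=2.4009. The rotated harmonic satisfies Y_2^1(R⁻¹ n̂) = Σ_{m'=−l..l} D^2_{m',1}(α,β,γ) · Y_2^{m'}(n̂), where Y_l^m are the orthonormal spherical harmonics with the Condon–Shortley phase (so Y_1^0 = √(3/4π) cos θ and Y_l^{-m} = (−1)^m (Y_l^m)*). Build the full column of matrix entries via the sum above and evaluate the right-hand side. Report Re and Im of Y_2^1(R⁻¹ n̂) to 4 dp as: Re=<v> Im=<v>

Re=0.0057 Im=0.1694

Need the full column D^2_{m',1} for m'=−2..2 at α=2.3001, β=1.7964, γ=4.7009.
cos(β/2)=0.623019, sin(β/2)=0.782207
d^2_{-2,1}: single k=3 term ⇒ +0.596343;  D = +0.593322-0.059950i
d^2_{-1,1}: k∈[2..3] ⇒ +0.712470 -0.374357 = +0.338113;  D = -0.249505-0.228184i
d^2_{0,1}: k∈[1..2] ⇒ +0.463341 -0.730368 = -0.267026;  D = +0.003068-0.267009i
d^2_{1,1}: k∈[0..1] ⇒ +0.150662 -0.712470 = -0.561808;  D = -0.423179+0.369524i
d^2_{2,1}: single k=0 term ⇒ -0.378317;  D = +0.375427+0.046670i
Y_2^{m'}(θ=0.455,φ=2.4009) and Σ D·Y over m':
  (+0.5933-0.0600i)·(+0.0067+0.0743i)  (-0.2495-0.2282i)·(-0.2251-0.2058i)  (+0.0031-0.2670i)·(+0.4481+0.0000i)  (-0.4232+0.3695i)·(+0.2251-0.2058i)  (+0.3754+0.0467i)·(+0.0067-0.0743i)
Y_2^1(R⁻¹ n̂) = +0.005748+0.169422i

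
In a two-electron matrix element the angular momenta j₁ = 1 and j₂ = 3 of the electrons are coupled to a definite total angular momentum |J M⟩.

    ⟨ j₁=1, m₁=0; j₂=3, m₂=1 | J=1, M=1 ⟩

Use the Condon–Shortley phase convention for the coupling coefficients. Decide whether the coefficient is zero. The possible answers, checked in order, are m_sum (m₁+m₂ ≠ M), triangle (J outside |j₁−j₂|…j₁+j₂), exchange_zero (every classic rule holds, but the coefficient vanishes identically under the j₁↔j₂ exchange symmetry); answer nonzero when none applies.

m-sum: m₁+m₂ = 0+1 = 1, M = 1  ✓
triangle: need |j₁−j₂| ≤ J ≤ j₁+j₂, i.e. J ∈ [2, 4]; J = 1 is outside ✗ ⇒ coefficient is 0

triangle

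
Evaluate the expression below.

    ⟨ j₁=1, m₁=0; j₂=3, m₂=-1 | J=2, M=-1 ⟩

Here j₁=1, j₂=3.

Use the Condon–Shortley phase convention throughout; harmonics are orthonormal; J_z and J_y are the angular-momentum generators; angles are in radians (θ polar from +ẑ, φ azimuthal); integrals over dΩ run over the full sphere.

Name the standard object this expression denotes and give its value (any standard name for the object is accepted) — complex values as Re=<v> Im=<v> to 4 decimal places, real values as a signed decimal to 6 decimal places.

Clebsch–Gordan coefficient, −√(8/21) ≈ -0.617213

This is a Clebsch–Gordan (vector-coupling) coefficient.
√[5·2!0!4!/7! · 1!1!2!4!1!3!] = √(96/7)
  +(−1)^1/∏(1,1,0,1,0,3)! = -1/6  (running -1/6)
⟨..|..⟩ = √(96/7)·(-1/6) = -0.617213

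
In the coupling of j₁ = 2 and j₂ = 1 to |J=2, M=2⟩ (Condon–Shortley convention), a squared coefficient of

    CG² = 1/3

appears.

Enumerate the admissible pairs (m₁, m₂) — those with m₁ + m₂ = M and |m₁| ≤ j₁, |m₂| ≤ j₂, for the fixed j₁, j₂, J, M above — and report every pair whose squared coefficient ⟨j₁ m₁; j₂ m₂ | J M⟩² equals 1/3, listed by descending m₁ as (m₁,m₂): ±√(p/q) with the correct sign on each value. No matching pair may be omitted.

Admissible pairs with m₁+m₂ = M = 2: (1,1), (2,0)
  (m₁,m₂)=(2,0): CG² = 2/3, CG = +√(2/3)
  (m₁,m₂)=(1,1): CG² = 1/3, CG = −√(1/3)   ← matches the target
Pairs with CG² = 1/3: (1,1): −√(1/3)

(1,1): −√(1/3)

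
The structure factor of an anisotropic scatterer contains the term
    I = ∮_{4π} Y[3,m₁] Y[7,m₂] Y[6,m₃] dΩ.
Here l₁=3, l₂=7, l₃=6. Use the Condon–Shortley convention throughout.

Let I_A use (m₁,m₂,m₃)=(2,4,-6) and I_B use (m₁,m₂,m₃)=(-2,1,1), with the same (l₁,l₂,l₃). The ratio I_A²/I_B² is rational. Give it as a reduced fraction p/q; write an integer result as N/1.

l's match ⇒ only the (l;m) 3-j factors differ between A and B.
A: triangle coeff Δ(3,7,6) = 1/2042040; Σ_t [1,1]: t=1:−1/43545600 = -1/43545600; (3j)²=11/3094 [(3 7 6; 2 4 -6)], sign=-1
B: triangle coeff Δ(3,7,6) = 1/2042040; Σ_t [3,4]: t=3:−1/172800 t=4:+1/414720 = -7/2073600; (3j)²=343/29172 [(3 7 6; -2 1 1)], sign=+1
I_A²/I_B² = (11/3094)/(343/29172) = 726/2401

726/2401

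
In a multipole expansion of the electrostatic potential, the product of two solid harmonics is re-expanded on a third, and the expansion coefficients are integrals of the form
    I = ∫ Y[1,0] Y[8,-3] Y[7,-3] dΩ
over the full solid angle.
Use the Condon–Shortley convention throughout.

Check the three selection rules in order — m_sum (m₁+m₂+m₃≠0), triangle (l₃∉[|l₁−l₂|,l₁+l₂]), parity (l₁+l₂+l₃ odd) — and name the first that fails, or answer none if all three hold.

Σmᵢ = -6  ✗
l₃∈[|l₁−l₂|,l₁+l₂]=[7,9], have l₃=7
Σlᵢ = 16 ⇒ even

m_sum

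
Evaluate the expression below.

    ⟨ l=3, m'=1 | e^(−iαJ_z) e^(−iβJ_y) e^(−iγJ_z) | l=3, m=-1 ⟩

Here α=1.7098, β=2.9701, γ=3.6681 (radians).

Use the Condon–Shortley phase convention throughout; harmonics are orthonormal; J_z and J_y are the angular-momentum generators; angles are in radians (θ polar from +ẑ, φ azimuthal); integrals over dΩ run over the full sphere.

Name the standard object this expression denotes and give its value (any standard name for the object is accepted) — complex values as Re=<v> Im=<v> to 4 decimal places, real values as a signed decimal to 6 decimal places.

Wigner D-matrix element, Re=-0.3479 Im=0.8524

This is a Wigner D-matrix element — the rotation-matrix element ⟨l m'| R(α,β,γ) |l m⟩ in the angular-momentum basis.
D^3_{1,-1}(1.7098,2.9701,3.6681) = e^{-i·1·1.7098}·d^3_{1,-1}(2.9701)·e^{-i·-1·3.6681}. Compute d first:
With c≡cos(β/2)=0.085641 and s≡sin(β/2)=0.996326, N=[24·2·2·24]^{1/2}=48.000000
k: max(0,(-1)−(1))=0 … min(3+(-1),3−(1))=2
  k=0: (−1)^2·48.0000/(8)·0.0856^4·0.9963^2 = +0.000320
  k=1: (−1)^3·48.0000/(6)·0.0856^2·0.9963^4 = -0.057818
  k=2: (−1)^4·48.0000/(48)·0.0856^0·0.9963^6 = +0.978158
d^3_{1,-1}(2.9701) = +0.000320 -0.057818 +0.978158 = +0.920660
D = (-0.138556-0.990355i)·(+0.920660)·(-0.864567-0.502517i) = -0.347898+0.852398i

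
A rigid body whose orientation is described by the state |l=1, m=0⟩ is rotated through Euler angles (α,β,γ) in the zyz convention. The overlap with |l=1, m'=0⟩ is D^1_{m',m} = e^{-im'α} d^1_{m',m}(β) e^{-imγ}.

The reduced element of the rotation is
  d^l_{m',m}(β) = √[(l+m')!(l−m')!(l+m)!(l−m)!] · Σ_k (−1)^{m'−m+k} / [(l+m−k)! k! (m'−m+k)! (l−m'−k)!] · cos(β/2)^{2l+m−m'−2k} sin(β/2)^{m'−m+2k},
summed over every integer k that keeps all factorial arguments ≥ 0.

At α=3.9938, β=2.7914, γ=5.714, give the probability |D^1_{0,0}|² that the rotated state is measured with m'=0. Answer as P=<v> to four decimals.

P=0.8823

First d^1_{0,0}(β=2.7914), then the phase factors e^{-i(0)α} and e^{-i(0)γ}:
With c≡cos(β/2)=0.174203 and s≡sin(β/2)=0.984710, N=[1·1·1·1]^{1/2}=1.000000
The bounds max(0,m−m')=0 and min(l+m,l−m')=1 give 2 terms
  k=0: (−1)^0·1.0000/(1)·0.1742^2·0.9847^0 = +0.030347
  k=1: (−1)^1·1.0000/(1)·0.1742^0·0.9847^2 = -0.969653
d^1_{0,0}(2.7914) = +0.030347 -0.969653 = -0.939307
|D^1_{0,0}|² = |d^1_{0,0}(β)|² = (-0.939307)² = 0.882297 (the z-rotation phases have unit modulus)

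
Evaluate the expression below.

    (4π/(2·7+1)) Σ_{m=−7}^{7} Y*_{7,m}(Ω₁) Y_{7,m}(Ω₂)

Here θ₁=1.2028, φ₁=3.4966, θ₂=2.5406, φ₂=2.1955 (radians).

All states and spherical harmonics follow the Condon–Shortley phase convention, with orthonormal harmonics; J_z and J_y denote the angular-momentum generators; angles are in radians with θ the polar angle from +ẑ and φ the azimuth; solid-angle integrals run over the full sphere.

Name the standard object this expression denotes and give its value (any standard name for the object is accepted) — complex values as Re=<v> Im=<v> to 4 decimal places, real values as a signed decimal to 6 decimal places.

This sum is the spherical-harmonic addition theorem: it equals the Legendre polynomial P_l(cos γ) of the angle γ between the two directions.
Term-by-term m-sum for l=7 (normalisation 4π/15 = 0.837758):
  m=-7: Y*=(0.243850, -0.187906)  Y=(-0.008716, -0.003078)  product (-0.002704, 0.000887)
  m=-6: Y*=(-0.235624, 0.376455)  Y=(-0.041445, 0.028759)  product (-0.001061, -0.022378)
  m=-5: Y*=(0.035916, -0.173397)  Y=(-0.003007, 0.166351)  product (0.028737, 0.006496)
  m=-4: Y*=(-0.039597, -0.260644)  Y=(0.289429, 0.216745)  product (0.045033, -0.084020)
  m=-3: Y*=(0.136995, 0.247361)  Y=(0.463421, -0.145038)  product (0.099363, 0.094763)
  m=-2: Y*=(0.117395, 0.100907)  Y=(0.082694, -0.248382)  product (0.034771, -0.020814)
  m=-1: Y*=(-0.285586, -0.105871)  Y=(0.151718, 0.210417)  product (-0.021052, -0.076155)
  m=+0: Y*=(-0.120628, -0.000000)  Y=(0.358193, 0.000000)  product (-0.043208, -0.000000)
  m=+1: Y*=(0.285586, -0.105871)  Y=(-0.151718, 0.210417)  product (-0.021052, 0.076155)
  m=+2: Y*=(0.117395, -0.100907)  Y=(0.082694, 0.248382)  product (0.034771, 0.020814)
  m=+3: Y*=(-0.136995, 0.247361)  Y=(-0.463421, -0.145038)  product (0.099363, -0.094763)
  m=+4: Y*=(-0.039597, 0.260644)  Y=(0.289429, -0.216745)  product (0.045033, 0.084020)
  m=+5: Y*=(-0.035916, -0.173397)  Y=(0.003007, 0.166351)  product (0.028737, -0.006496)
  m=+6: Y*=(-0.235624, -0.376455)  Y=(-0.041445, -0.028759)  product (-0.001061, 0.022378)
  m=+7: Y*=(-0.243850, -0.187906)  Y=(0.008716, -0.003078)  product (-0.002704, -0.000887)
Accumulated sum (0.322967, -0.000000); after 4π/(2l+1) scaling, (0.270568, -0.000000) ⇒ P_7 = 0.270568

Legendre polynomial (addition theorem), +0.270568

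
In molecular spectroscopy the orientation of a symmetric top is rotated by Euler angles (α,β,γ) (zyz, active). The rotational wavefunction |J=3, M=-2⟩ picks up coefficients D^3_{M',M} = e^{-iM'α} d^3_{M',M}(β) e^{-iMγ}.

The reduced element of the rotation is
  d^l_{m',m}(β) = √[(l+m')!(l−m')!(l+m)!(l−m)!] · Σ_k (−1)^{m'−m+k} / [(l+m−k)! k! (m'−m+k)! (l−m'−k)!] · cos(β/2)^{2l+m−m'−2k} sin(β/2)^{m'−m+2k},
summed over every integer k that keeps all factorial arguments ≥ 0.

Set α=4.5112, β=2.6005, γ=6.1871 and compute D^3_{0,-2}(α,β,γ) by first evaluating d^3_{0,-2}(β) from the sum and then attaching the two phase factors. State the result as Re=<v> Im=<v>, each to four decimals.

D^3_{0,-2}(4.5112,2.6005,6.1871) = e^{-i·0·4.5112}·d^3_{0,-2}(2.6005)·e^{-i·-2·6.1871}. Compute d first:
With c≡cos(β/2)=0.267258 and s≡sin(β/2)=0.963625, N=[6·6·1·120]^{1/2}=65.726707
Admissible k: 0..1 (factorial args all ≥0)
  k=0: (−1)^2·65.7267/(12)·0.2673^4·0.9636^2 = +0.025948
  k=1: (−1)^3·65.7267/(12)·0.2673^2·0.9636^4 = -0.337329
d^3_{0,-2}(2.6005) = +0.025948 -0.337329 = -0.311382
Attach z-rotation phases: D = e^{-i(0)(4.5112)}·(-0.311382)·e^{-i(-2)(6.1871)} = -0.305650+0.059471i

Re=-0.3056 Im=0.0595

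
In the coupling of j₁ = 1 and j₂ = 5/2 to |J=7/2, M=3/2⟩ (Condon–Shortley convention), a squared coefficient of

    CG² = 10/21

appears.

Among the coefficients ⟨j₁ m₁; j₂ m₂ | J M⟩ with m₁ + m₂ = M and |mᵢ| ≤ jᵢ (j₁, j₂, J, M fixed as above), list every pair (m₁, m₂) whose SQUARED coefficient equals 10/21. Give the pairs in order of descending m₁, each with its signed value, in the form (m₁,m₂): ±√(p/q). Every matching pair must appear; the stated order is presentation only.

Admissible pairs with m₁+m₂ = M = 3/2: (-1,5/2), (0,3/2), (1,1/2)
  (m₁,m₂)=(1,1/2): CG² = 10/21, CG = +√(10/21)   ← matches the target
  (m₁,m₂)=(0,3/2): CG² = 10/21, CG = +√(10/21)   ← matches the target
  (m₁,m₂)=(-1,5/2): CG² = 1/21, CG = +√(1/21)
Pairs with CG² = 10/21: (1,1/2): +√(10/21); (0,3/2): +√(10/21)

(1,1/2): +√(10/21); (0,3/2): +√(10/21)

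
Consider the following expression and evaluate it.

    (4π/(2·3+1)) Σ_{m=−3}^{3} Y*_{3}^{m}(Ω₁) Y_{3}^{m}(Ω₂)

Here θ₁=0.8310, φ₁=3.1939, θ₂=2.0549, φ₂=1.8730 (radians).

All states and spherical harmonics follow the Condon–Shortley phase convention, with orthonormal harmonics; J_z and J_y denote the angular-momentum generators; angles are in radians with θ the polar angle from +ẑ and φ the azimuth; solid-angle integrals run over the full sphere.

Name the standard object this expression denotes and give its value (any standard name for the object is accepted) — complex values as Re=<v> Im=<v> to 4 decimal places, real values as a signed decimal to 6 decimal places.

This sum is the spherical-harmonic addition theorem: it equals the Legendre polynomial P_l(cos γ) of the angle γ between the two directions.
Summing Y*_{l m}(θ₁,φ₁)·Y_{l m}(θ₂,φ₂) over m ∈ [−3, 3]; prefactor 4π/(2·3+1) = 1.795196:
  [-3]  conj(Y_{3,-3})(Ω₁) = -0.16605 - 0.02627j ; Y_{3,-3}(Ω₂) = 0.22779 + 0.17832j ; Δ = -0.03314 - 0.03560j
  [-2]  conj(Y_{3,-2})(Ω₁) = 0.37380 + 0.03925j ; Y_{3,-2}(Ω₂) = 0.30660 - 0.21175j ; Δ = 0.12292 - 0.06712j
  [-1]  conj(Y_{3,-1})(Ω₁) = -0.30329 - 0.01588j ; Y_{3,-1}(Ω₂) = -0.00707 - 0.02268j ; Δ = 0.00178 + 0.00699j
  [+0]  conj(Y_{3,0})(Ω₁) = -0.18307 + 0.00000j ; Y_{3,0}(Ω₂) = 0.33294 + 0.00000j ; Δ = -0.06095 + 0.00000j
  [+1]  conj(Y_{3,1})(Ω₁) = 0.30329 - 0.01588j ; Y_{3,1}(Ω₂) = 0.00707 - 0.02268j ; Δ = 0.00178 - 0.00699j
  [+2]  conj(Y_{3,2})(Ω₁) = 0.37380 - 0.03925j ; Y_{3,2}(Ω₂) = 0.30660 + 0.21175j ; Δ = 0.12292 + 0.06712j
  [+3]  conj(Y_{3,3})(Ω₁) = 0.16605 - 0.02627j ; Y_{3,3}(Ω₂) = -0.22779 + 0.17832j ; Δ = -0.03314 + 0.03560j
Σ over m = 0.12218 - 0.00000j; ×(4π/7) → 0.21933 - 0.00000j. Real part: 0.219331

Legendre polynomial (addition theorem), +0.219331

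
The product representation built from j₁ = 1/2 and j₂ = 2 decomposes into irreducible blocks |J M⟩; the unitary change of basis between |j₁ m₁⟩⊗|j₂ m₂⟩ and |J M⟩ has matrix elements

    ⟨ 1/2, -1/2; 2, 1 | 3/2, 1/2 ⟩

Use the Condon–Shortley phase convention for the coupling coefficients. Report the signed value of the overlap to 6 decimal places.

−√(3/5) ≈ -0.774597

triangle: 1!*0!*3!/5! = 6/120
(j±m)!: 0!*1!*3!*1!*2!*1! = 12
prefactor² = (2J+1)*Δ*N² = 12/5
  k=1: −1/(1!*0!*0!*2!*0!*1!) = -1/2
Σ = -1/2  ⇒  CG² = 12/5*(-1/2)² = 3/5
CG = −√(3/5) = -0.774597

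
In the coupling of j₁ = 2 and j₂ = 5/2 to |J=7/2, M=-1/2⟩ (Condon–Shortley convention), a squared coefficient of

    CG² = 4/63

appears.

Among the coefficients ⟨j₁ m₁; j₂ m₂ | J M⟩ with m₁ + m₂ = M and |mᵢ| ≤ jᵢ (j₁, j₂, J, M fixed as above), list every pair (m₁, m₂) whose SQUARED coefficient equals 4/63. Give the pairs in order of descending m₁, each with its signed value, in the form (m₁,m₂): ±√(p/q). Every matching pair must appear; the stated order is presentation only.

(2,-5/2): +√(4/63)

Admissible pairs with m₁+m₂ = M = -1/2: (-2,3/2), (-1,1/2), (0,-1/2), (1,-3/2), (2,-5/2)
  (m₁,m₂)=(2,-5/2): CG² = 4/63, CG = +√(4/63)   ← matches the target
  (m₁,m₂)=(1,-3/2): CG² = 121/315, CG = +√(121/315)
  (m₁,m₂)=(0,-1/2): CG² = 4/105, CG = +√(4/105)
  (m₁,m₂)=(-1,1/2): CG² = 14/45, CG = −√(14/45)
  (m₁,m₂)=(-2,3/2): CG² = 64/315, CG = −√(64/315)
Pairs with CG² = 4/63: (2,-5/2): +√(4/63)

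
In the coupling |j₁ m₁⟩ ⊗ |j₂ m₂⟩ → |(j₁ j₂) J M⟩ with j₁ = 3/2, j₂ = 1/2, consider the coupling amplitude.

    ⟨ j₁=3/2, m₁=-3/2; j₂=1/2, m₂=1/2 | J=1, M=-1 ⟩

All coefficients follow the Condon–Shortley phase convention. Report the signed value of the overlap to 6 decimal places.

√[3·1!2!0!/4! · 0!3!1!0!0!2!] = √(3)
  +(−1)^1/∏(1,0,2,0,0,0)! = -1/2  (running -1/2)
⟨..|..⟩ = √(3)·(-1/2) = -0.866025

-0.866025  (= −√(3/4))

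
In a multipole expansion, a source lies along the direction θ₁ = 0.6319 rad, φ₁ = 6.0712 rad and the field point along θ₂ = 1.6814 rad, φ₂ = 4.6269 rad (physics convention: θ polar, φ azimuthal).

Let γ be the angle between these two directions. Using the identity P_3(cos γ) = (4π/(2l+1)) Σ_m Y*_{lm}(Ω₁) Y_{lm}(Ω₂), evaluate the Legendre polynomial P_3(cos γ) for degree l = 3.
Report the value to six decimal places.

0.022493

Addition theorem: P_3(cos γ) = (4π/7) Σ_m Y*_{lm}(Ω₁) Y_{lm}(Ω₂), m = −3…3:
  [-3]  conj(Y_{3,-3})(Ω₁) = +0.069175-0.051071i ; Y_{3,-3}(Ω₂) = +0.103907-0.396224i ; Δ = -0.013048-0.032716i
  [-2]  conj(Y_{3,-2})(Ω₁) = +0.262247-0.118363i ; Y_{3,-2}(Ω₂) = +0.109806+0.018959i ; Δ = +0.031040-0.008025i
  [-1]  conj(Y_{3,-1})(Ω₁) = +0.420926-0.090591i ; Y_{3,-1}(Ω₂) = +0.025755-0.300537i ; Δ = -0.016385-0.128837i
  [+0]  conj(Y_{3,0})(Ω₁) = +0.076933-0.000000i ; Y_{3,0}(Ω₂) = +0.121063+0.000000i ; Δ = +0.009314+0.000000i
  [+1]  conj(Y_{3,1})(Ω₁) = -0.420926-0.090591i ; Y_{3,1}(Ω₂) = -0.025755-0.300537i ; Δ = -0.016385+0.128837i
  [+2]  conj(Y_{3,2})(Ω₁) = +0.262247+0.118363i ; Y_{3,2}(Ω₂) = +0.109806-0.018959i ; Δ = +0.031040+0.008025i
  [+3]  conj(Y_{3,3})(Ω₁) = -0.069175-0.051071i ; Y_{3,3}(Ω₂) = -0.103907-0.396224i ; Δ = -0.013048+0.032716i
Accumulated sum +0.012529+0.000000i; after 4π/(2l+1) scaling, +0.022493+0.000000i ⇒ P_3 = 0.022493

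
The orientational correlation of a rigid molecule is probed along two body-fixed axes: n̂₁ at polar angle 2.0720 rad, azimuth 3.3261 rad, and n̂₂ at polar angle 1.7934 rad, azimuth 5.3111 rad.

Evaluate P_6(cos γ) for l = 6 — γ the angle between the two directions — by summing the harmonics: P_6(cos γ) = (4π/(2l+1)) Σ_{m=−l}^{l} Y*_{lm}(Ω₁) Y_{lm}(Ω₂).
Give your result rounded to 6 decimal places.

Term-by-term m-sum for l=6 (normalisation 4π/13 = 0.966644):
  m=-6: (+0.098320+0.196588i) × (+0.374316-0.181126i) = +0.072410+0.055778i  (running Σ = +0.072410+0.055778i)
  m=-5: (+0.251880+0.332531i) × (-0.048094+0.322497i) = -0.119354+0.065238i  (running Σ = -0.046944+0.121016i)
  m=-4: (+0.240380+0.218621i) × (+0.109909+0.101725i) = +0.004181+0.048481i  (running Σ = -0.042764+0.169497i)
  m=-3: (-0.082705-0.051108i) × (-0.320426+0.073451i) = +0.030255+0.010302i  (running Σ = -0.012509+0.179798i)
  m=-2: (-0.326329-0.126201i) × (-0.022725+0.058008i) = +0.014736-0.016062i  (running Σ = +0.002227+0.163737i)
  m=-1: (-0.028509-0.005321i) × (-0.180788-0.264989i) = +0.003744+0.008516i  (running Σ = +0.005972+0.172253i)
  m=0: (+0.336546-0.000000i) × (-0.038390+0.000000i) = -0.012920+0.000000i  (running Σ = -0.006949+0.172253i)
  m=1: (+0.028509-0.005321i) × (+0.180788-0.264989i) = +0.003744-0.008516i  (running Σ = -0.003204+0.163737i)
  m=2: (-0.326329+0.126201i) × (-0.022725-0.058008i) = +0.014736+0.016062i  (running Σ = +0.011532+0.179798i)
  m=3: (+0.082705-0.051108i) × (+0.320426+0.073451i) = +0.030255-0.010302i  (running Σ = +0.041787+0.169497i)
  m=4: (+0.240380-0.218621i) × (+0.109909-0.101725i) = +0.004181-0.048481i  (running Σ = +0.045967+0.121016i)
  m=5: (-0.251880+0.332531i) × (+0.048094+0.322497i) = -0.119354-0.065238i  (running Σ = -0.073387+0.055778i)
  m=6: (+0.098320-0.196588i) × (+0.374316+0.181126i) = +0.072410-0.055778i  (running Σ = -0.000977+0.000000i)
Total Σ_m = -0.000977+0.000000i. Multiply by 0.966644: -0.000944+0.000000i. P_6(cos γ) = -0.000944

-0.000944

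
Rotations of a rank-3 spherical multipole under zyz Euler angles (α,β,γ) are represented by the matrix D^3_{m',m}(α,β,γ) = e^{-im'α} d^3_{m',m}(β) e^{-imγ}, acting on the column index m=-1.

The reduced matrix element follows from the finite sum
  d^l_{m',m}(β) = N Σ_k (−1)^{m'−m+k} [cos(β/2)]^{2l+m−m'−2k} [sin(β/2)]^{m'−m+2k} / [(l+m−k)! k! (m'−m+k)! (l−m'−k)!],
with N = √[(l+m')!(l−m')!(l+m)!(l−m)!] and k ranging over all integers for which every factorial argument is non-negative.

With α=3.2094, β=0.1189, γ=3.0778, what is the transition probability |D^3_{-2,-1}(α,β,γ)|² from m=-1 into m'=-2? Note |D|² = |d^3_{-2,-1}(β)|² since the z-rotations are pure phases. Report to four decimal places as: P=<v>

D^3_{-2,-1}(3.2094,0.1189,3.0778) = e^{-i·-2·3.2094}·d^3_{-2,-1}(0.1189)·e^{-i·-1·3.0778}. Compute d first:
c=cos(0.118900/2)=0.998233, s=sin(0.118900/2)=0.059415; N=√[1·120·2·24]=75.894664
Admissible k: 1..2 (factorial args all ≥0)
  k=1: (−1)^0·75.8947/(24)·0.9982^5·0.0594^1 = +0.186233
  k=2: (−1)^1·75.8947/(12)·0.9982^3·0.0594^3 = -0.001320
d^3_{-2,-1}(0.1189) = +0.186233 -0.001320 = +0.184913
|D^3_{-2,-1}|² = |d^3_{-2,-1}(β)|² = (+0.184913)² = 0.034193 (the z-rotation phases have unit modulus)

P=0.0342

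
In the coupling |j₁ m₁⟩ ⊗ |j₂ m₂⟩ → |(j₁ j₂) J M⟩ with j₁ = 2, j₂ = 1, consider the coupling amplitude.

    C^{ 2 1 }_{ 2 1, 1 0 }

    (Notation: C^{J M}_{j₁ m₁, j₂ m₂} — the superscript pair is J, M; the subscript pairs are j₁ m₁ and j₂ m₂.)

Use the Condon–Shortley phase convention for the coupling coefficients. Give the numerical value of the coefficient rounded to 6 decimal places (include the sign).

j₁+j₂−J=1  J+j₁−j₂=3  J−j₁+j₂=1  j₁+j₂+J+1=6
(j₁±m₁, j₂±m₂, J±M) = (3,1,1,1,3,1)
P² = 3/2
sum k=0..1:
  [0] +1/2 = 1/2
  [1] −1/6 = -1/6
S = 1/3
C² = P²·S² = 1/6 ; C = +0.408248

+0.408248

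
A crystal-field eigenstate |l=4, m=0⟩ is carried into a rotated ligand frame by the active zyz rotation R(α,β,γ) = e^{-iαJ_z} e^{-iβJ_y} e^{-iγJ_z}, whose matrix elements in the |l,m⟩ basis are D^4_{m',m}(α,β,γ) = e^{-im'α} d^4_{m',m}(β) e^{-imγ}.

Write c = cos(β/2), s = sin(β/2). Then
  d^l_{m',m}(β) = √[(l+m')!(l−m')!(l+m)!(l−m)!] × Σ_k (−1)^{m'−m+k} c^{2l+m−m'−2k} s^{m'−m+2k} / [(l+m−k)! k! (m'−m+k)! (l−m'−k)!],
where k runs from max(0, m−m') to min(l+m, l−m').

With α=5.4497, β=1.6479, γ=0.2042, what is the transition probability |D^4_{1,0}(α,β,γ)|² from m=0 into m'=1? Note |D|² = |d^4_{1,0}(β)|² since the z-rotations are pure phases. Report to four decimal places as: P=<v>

First d^4_{1,0}(β=1.6479), then the phase factors e^{-i(1)α} and e^{-i(0)γ}:
With c≡cos(β/2)=0.679328 and s≡sin(β/2)=0.733835, N=[120·6·24·24]^{1/2}=643.987578
Admissible k: 0..3 (factorial args all ≥0)
  k=0: (−1)^1·643.9876/(144)·0.6793^7·0.7338^1 = -0.219114
  k=1: (−1)^2·643.9876/(24)·0.6793^5·0.7338^3 = +1.534117
  k=2: (−1)^3·643.9876/(24)·0.6793^3·0.7338^5 = -1.790178
  k=3: (−1)^4·643.9876/(144)·0.6793^1·0.7338^7 = +0.348163
d^4_{1,0}(1.6479) = -0.219114 +1.534117 -1.790178 +0.348163 = -0.127012
|D^4_{1,0}|² = |d^4_{1,0}(β)|² = (-0.127012)² = 0.016132 (the z-rotation phases have unit modulus)

P=0.0161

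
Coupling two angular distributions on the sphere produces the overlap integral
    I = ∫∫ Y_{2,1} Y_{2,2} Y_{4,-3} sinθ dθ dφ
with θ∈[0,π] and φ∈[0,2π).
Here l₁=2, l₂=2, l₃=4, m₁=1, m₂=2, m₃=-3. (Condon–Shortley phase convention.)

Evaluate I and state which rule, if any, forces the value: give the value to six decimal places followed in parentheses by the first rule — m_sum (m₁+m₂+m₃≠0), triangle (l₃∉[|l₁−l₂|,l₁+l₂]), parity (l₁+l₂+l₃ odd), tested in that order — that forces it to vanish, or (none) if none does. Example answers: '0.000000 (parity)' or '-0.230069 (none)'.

-0.238414 (none)

Rules hold: Σm=0, L=8 even, 0≤4≤4.
N = 5·5·9 = 225
Δ = 0!·4!·4!/9! = 1/630
Racah Σ t=0..0: t=0:+1/16 = 1/16
⇒ 3j(2 2 4; 0 0 0)² = 2/35, sgn +1
Racah Σ t=0..0: t=0:+1/144 = 1/144
⇒ 3j(2 2 4; 1 2 -3)² = 1/18, sgn -1
4πI² = N·(3j₀)²·(3jₘ)² = 5/7
I = -1·√(0.714286/4π) = -0.23841361
No selection rule forces the value: the integral is nonzero (none).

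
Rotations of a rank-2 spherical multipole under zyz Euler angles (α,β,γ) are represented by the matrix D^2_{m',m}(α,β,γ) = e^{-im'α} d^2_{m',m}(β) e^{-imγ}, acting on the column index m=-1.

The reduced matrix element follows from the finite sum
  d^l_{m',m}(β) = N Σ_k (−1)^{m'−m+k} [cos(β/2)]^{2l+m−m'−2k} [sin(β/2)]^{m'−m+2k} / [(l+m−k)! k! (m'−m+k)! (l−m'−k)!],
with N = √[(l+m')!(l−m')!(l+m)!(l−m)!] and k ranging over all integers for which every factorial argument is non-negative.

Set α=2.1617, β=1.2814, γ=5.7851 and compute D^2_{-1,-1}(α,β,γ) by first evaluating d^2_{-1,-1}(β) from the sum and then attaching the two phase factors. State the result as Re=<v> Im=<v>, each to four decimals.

First d^2_{-1,-1}(β=1.2814), then the phase factors e^{-i(-1)α} and e^{-i(-1)γ}:
Half-angle: c=0.801678, s=0.597757. N=√(1·6·1·6)=6.000000
k∈{0,1} keeps every argument non-negative
  k=0: (−1)^0·6.0000/(6)·0.8017^4·0.5978^0 = +0.413046
  k=1: (−1)^1·6.0000/(2)·0.8017^2·0.5978^2 = -0.688921
d^2_{-1,-1}(1.2814) = +0.413046 -0.688921 = -0.275875
D = (-0.557112+0.830438i)·(-0.275875)·(+0.878499-0.477744i) = +0.025570-0.274687i

Re=0.0256 Im=-0.2747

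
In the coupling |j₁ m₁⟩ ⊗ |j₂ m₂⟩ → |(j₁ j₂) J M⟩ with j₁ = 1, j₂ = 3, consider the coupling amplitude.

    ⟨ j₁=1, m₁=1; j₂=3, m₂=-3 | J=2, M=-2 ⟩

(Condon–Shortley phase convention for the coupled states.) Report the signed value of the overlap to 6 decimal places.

j₁+j₂−J=2  J+j₁−j₂=0  J−j₁+j₂=4  j₁+j₂+J+1=7
(j₁±m₁, j₂±m₂, J±M) = (2,0,0,6,0,4)
P² = 11520/7
sum k=0..0:
  [0] +1/48 = 1/48
S = 1/48
C² = P²·S² = 5/7 ; C = +0.845154

+0.845154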